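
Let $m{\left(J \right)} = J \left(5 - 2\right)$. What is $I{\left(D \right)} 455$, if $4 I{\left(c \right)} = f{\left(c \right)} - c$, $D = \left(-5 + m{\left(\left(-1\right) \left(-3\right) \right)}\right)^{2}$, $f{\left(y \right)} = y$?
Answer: $0$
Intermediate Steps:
$m{\left(J \right)} = 3 J$ ($m{\left(J \right)} = J 3 = 3 J$)
$D = 16$ ($D = \left(-5 + 3 \left(\left(-1\right) \left(-3\right)\right)\right)^{2} = \left(-5 + 3 \cdot 3\right)^{2} = \left(-5 + 9\right)^{2} = 4^{2} = 16$)
$I{\left(c \right)} = 0$ ($I{\left(c \right)} = \frac{c - c}{4} = \frac{1}{4} \cdot 0 = 0$)
$I{\left(D \right)} 455 = 0 \cdot 455 = 0$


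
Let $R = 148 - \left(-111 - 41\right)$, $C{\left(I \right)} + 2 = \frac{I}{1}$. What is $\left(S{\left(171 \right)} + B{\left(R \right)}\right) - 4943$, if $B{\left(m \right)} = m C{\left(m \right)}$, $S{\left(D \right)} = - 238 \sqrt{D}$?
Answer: $84457 - 714 \sqrt{19} \approx 81345.0$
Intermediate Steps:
$C{\left(I \right)} = -2 + I$ ($C{\left(I \right)} = -2 + \frac{I}{1} = -2 + 1 I = -2 + I$)
$R = 300$ ($R = 148 - -152 = 148 + 152 = 300$)
$B{\left(m \right)} = m \left(-2 + m\right)$
$\left(S{\left(171 \right)} + B{\left(R \right)}\right) - 4943 = \left(- 238 \sqrt{171} + 300 \left(-2 + 300\right)\right) - 4943 = \left(- 238 \cdot 3 \sqrt{19} + 300 \cdot 298\right) - 4943 = \left(- 714 \sqrt{19} + 89400\right) - 4943 = \left(89400 - 714 \sqrt{19}\right) - 4943 = 84457 - 714 \sqrt{19}$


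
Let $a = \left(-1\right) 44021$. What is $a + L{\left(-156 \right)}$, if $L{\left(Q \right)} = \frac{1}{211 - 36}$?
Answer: $- \frac{7703674}{175} \approx -44021.0$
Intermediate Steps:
$a = -44021$
$L{\left(Q \right)} = \frac{1}{175}$
$a + L{\left(-156 \right)} = -44021 + \frac{1}{175} = - \frac{7703674}{175}$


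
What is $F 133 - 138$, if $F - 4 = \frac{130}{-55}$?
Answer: $\frac{876}{11} \approx 79.636$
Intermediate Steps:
$F = \frac{18}{11}$ ($F = 4 + \frac{130}{-55} = 4 + 130 \left(- \frac{1}{55}\right) = 4 - \frac{26}{11} = \frac{18}{11} \approx 1.6364$)
$F 133 - 138 = \frac{18}{11} \cdot 133 - 138 = \frac{2394}{11} - 138 = \frac{876}{11}$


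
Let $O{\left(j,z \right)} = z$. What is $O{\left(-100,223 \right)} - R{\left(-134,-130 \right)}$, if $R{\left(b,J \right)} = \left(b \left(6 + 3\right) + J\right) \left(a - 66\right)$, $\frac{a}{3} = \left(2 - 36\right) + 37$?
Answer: $-75929$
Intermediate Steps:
$a = 9$ ($a = 3 \left(\left(2 - 36\right) + 37\right) = 3 \left(-34 + 37\right) = 3 \cdot 3 = 9$)
$R{\left(b,J \right)} = - 513 b - 57 J$ ($R{\left(b,J \right)} = \left(b \left(6 + 3\right) + J\right) \left(9 - 66\right) = \left(b 9 + J\right) \left(-57\right) = \left(9 b + J\right) \left(-57\right) = \left(J + 9 b\right) \left(-57\right) = - 513 b - 57 J$)
$O{\left(-100,223 \right)} - R{\left(-134,-130 \right)} = 223 - \left(\left(-513\right) \left(-134\right) - -7410\right) = 223 - \left(68742 + 7410\right) = 223 - 76152 = -75929$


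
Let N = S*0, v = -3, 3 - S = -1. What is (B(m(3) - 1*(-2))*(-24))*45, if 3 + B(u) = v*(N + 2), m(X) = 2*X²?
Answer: 9720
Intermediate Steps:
S = 4 (S = 3 - 1*(-1) = 3 + 1 = 4)
N = 0 (N = 4*0 = 0)
B(u) = -9 (B(u) = -3 - 3*(0 + 2) = -3 - 3*2 = -3 - 6 = -9)
(B(m(3) - 1*(-2))*(-24))*45 = -9*(-24)*45 = 216*45 = 9720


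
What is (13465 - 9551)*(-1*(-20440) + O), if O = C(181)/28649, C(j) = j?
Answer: 2291982590274/28649 ≈ 8.0002e+7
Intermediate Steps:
O = 181/28649 ≈ 0.0063178
(13465 - 9551)*(-1*(-20440) + O) = (13465 - 9551)*(-1*(-20440) + 181/28649) = 3914*(20440 + 181/28649) = 3914*(585585741/28649) = 2291982590274/28649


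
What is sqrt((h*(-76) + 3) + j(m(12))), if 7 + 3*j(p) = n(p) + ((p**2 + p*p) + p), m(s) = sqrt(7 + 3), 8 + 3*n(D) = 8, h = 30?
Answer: sqrt(-20454 + 3*sqrt(10))/3 ≈ 47.661*I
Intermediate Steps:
n(D) = 0 (n(D) = -8/3 + (1/3)*8 = -8/3 + 8/3 = 0)
m(s) = sqrt(10)
j(p) = -7/3 + p/3 + 2*p**2/3 (j(p) = -7/3 + (0 + ((p**2 + p*p) + p))/3 = -7/3 + (0 + ((p**2 + p**2) + p))/3 = -7/3 + (0 + (2*p**2 + p))/3 = -7/3 + (0 + (p + 2*p**2))/3 = -7/3 + (p + 2*p**2)/3 = -7/3 + (p/3 + 2*p**2/3) = -7/3 + p/3 + 2*p**2/3)
sqrt((h*(-76) + 3) + j(m(12))) = sqrt((30*(-76) + 3) + (-7/3 + sqrt(10)/3 + 2*(sqrt(10))**2/3)) = sqrt((-2280 + 3) + (-7/3 + sqrt(10)/3 + (2/3)*10)) = sqrt(-2277 + (-7/3 + sqrt(10)/3 + 20/3)) = sqrt(-2277 + (13/3 + sqrt(10)/3)) = sqrt(-6818/3 + sqrt(10)/3)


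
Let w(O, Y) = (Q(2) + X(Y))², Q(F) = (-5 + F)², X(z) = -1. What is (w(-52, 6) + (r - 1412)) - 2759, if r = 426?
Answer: -3681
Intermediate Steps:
w(O, Y) = 64 (w(O, Y) = ((-5 + 2)² - 1)² = ((-3)² - 1)² = (9 - 1)² = 8² = 64)
(w(-52, 6) + (r - 1412)) - 2759 = (64 + (426 - 1412)) - 2759 = (64 - 986) - 2759 = -922 - 2759 = -3681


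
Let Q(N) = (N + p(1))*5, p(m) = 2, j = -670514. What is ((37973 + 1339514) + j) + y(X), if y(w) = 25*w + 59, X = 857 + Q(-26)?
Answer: 725457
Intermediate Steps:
Q(N) = 10 + 5*N (Q(N) = (N + 2)*5 = (2 + N)*5 = 10 + 5*N)
X = 737 (X = 857 + (10 + 5*(-26)) = 857 + (10 - 130) = 857 - 120 = 737)
y(w) = 59 + 25*w
((37973 + 1339514) + j) + y(X) = ((37973 + 1339514) - 670514) + (59 + 25*737) = (1377487 - 670514) + (59 + 18425) = 706973 + 18484 = 725457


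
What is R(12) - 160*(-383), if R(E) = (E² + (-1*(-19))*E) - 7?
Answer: 61645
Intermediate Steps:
R(E) = -7 + E² + 19*E (R(E) = (E² + 19*E) - 7 = -7 + E² + 19*E)
R(12) - 160*(-383) = (-7 + 12² + 19*12) - 160*(-383) = (-7 + 144 + 228) + 61280 = 365 + 61280 = 61645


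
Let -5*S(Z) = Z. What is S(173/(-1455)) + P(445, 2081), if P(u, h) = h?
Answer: 15139448/7275 ≈ 2081.0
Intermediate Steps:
S(Z) = -Z/5
S(173/(-1455)) + P(445, 2081) = -173/(5*(-1455)) + 2081 = -173*(-1)/(5*1455) + 2081 = -1/5*(-173/1455) + 2081 = 173/7275 + 2081 = 15139448/7275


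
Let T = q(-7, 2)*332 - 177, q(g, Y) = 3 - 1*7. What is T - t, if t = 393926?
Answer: -395431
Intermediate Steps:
q(g, Y) = -4 (q(g, Y) = 3 - 7 = -4)
T = -1505 (T = -4*332 - 177 = -1328 - 177 = -1505)
T - t = -1505 - 1*393926 = -1505 - 393926 = -395431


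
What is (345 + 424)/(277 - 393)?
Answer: -769/116 ≈ -6.6293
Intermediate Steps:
(345 + 424)/(277 - 393) = 769/(-116) = 769*(-1/116) = -769/116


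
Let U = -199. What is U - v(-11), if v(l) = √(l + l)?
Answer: -199 - I*√22 ≈ -199.0 - 4.6904*I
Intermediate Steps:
v(l) = √2*√l (v(l) = √(2*l) = √2*√l)
U - v(-11) = -199 - √2*√(-11) = -199 - √2*I*√11 = -199 - I*√22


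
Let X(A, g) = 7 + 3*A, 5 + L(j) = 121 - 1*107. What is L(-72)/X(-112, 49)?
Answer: -9/329 ≈ -0.027356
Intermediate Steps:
L(j) = 9 (L(j) = -5 + (121 - 1*107) = -5 + (121 - 107) = -5 + 14 = 9)
L(-72)/X(-112, 49) = 9/(7 + 3*(-112)) = 9/(7 - 336) = 9/(-329) = 9*(-1/329) = -9/329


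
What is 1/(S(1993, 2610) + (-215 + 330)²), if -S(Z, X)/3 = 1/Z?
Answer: 1993/26357422 ≈ 7.5614e-5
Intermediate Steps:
S(Z, X) = -3/Z
1/(S(1993, 2610) + (-215 + 330)²) = 1/(-3/1993 + (-215 + 330)²) = 1/(-3*1/1993 + 115²) = 1/(-3/1993 + 13225) = 1/(26357422/1993) = 1993/26357422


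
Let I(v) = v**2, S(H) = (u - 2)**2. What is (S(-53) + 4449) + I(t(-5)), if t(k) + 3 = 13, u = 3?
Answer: 4550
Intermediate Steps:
t(k) = 10 (t(k) = -3 + 13 = 10)
S(H) = 1 (S(H) = (3 - 2)**2 = 1**2 = 1)
(S(-53) + 4449) + I(t(-5)) = (1 + 4449) + 10**2 = 4450 + 100 = 4550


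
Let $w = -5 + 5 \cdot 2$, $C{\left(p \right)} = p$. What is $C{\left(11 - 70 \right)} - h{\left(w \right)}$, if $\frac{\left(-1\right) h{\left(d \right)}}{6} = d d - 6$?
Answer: $55$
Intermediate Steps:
$w = 5$ ($w = -5 + 10 = 5$)
$h{\left(d \right)} = 36 - 6 d^{2}$ ($h{\left(d \right)} = - 6 \left(d d - 6\right) = - 6 \left(d^{2} - 6\right) = - 6 \left(-6 + d^{2}\right) = 36 - 6 d^{2}$)
$C{\left(11 - 70 \right)} - h{\left(w \right)} = \left(11 - 70\right) - \left(36 - 6 \cdot 5^{2}\right) = -59 - \left(36 - 150\right) = -59 - -114 = -59 + 114 = 55$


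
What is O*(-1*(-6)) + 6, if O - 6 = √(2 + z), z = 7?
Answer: 60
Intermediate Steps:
O = 9 (O = 6 + √(2 + 7) = 6 + √9 = 6 + 3 = 9)
O*(-1*(-6)) + 6 = 9*(-1*(-6)) + 6 = 9*6 + 6 = 54 + 6 = 60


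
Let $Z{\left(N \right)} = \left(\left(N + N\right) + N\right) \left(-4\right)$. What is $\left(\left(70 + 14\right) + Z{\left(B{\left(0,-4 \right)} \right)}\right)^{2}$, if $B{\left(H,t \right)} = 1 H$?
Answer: $7056$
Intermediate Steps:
$B{\left(H,t \right)} = H$
$Z{\left(N \right)} = - 12 N$ ($Z{\left(N \right)} = \left(2 N + N\right) \left(-4\right) = 3 N \left(-4\right) = - 12 N$)
$\left(\left(70 + 14\right) + Z{\left(B{\left(0,-4 \right)} \right)}\right)^{2} = \left(\left(70 + 14\right) - 0\right)^{2} = \left(84 + 0\right)^{2} = 84^{2} = 7056$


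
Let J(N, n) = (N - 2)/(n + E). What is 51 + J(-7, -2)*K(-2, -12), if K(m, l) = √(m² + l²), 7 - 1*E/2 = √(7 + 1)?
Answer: 51 - 27*√37/14 - 9*√74/14 ≈ 33.739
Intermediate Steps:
E = 14 - 4*√2 (E = 14 - 2*√(7 + 1) = 14 - 4*√2 ≈ 8.3431)
K(m, l) = √(l² + m²)
J(N, n) = (-2 + N)/(14 + n - 4*√2) (J(N, n) = (N - 2)/(n + (14 - 4*√2)) = (-2 + N)/(14 + n - 4*√2))
51 + J(-7, -2)*K(-2, -12) = 51 + ((-2 - 7)/(14 - 2 - 4*√2))*√((-12)² + (-2)²) = 51 + (-9/(12 - 4*√2))*√(144 + 4) = 51 + (-9/(12 - 4*√2))*√148 = 51 + (-9/(12 - 4*√2))*(2*√37) = 51 - 18*√37/(12 - 4*√2)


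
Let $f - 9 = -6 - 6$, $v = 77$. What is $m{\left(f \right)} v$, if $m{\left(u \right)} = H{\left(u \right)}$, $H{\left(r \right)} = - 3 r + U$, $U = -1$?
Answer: $616$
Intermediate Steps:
$f = -3$ ($f = 9 - 12 = -3$)
$H{\left(r \right)} = -1 - 3 r$ ($H{\left(r \right)} = - 3 r - 1 = -1 - 3 r$)
$m{\left(u \right)} = -1 - 3 u$
$m{\left(f \right)} v = \left(-1 - -9\right) 77 = \left(-1 + 9\right) 77 = 8 \cdot 77 = 616$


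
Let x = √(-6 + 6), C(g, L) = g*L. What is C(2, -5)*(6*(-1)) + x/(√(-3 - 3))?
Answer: 60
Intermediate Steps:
C(g, L) = L*g
x = 0 (x = √0 = 0)
C(2, -5)*(6*(-1)) + x/(√(-3 - 3)) = (-5*2)*(6*(-1)) + 0/(√(-3 - 3)) = -10*(-6) + 0/(√(-6)) = 60 + 0/((I*√6)) = 60 + 0*(-I*√6/6) = 60 + 0 = 60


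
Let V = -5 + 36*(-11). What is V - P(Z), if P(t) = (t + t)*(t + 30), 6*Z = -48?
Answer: -49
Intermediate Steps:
Z = -8 (Z = (⅙)*(-48) = -8)
P(t) = 2*t*(30 + t) (P(t) = (2*t)*(30 + t) = 2*t*(30 + t))
V = -401 (V = -5 - 396 = -401)
V - P(Z) = -401 - 2*(-8)*(30 - 8) = -401 - 2*(-8)*22 = -401 - 1*(-352) = -401 + 352 = -49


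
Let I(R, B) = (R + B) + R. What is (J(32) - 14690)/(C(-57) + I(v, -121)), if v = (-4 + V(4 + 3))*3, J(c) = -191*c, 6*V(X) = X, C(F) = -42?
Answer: 3467/30 ≈ 115.57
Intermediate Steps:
V(X) = X/6
v = -17/2 (v = (-4 + (4 + 3)/6)*3 = (-4 + (⅙)*7)*3 = (-4 + 7/6)*3 = -17/6*3 = -17/2 ≈ -8.5000)
I(R, B) = B + 2*R (I(R, B) = (B + R) + R = B + 2*R)
(J(32) - 14690)/(C(-57) + I(v, -121)) = (-191*32 - 14690)/(-42 + (-121 + 2*(-17/2))) = (-6112 - 14690)/(-42 + (-121 - 17)) = -20802/(-42 - 138) = -20802/(-180) = -20802*(-1/180) = 3467/30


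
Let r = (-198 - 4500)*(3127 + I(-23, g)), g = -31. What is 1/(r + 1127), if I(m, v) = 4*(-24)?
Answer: -1/14238511 ≈ -7.0232e-8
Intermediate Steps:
I(m, v) = -96
r = -14239638 (r = (-198 - 4500)*(3127 - 96) = -4698*3031 = -14239638)
1/(r + 1127) = 1/(-14239638 + 1127) = 1/(-14238511) = -1/14238511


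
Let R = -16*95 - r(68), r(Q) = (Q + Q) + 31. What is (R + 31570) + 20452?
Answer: 50335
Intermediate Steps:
r(Q) = 31 + 2*Q (r(Q) = 2*Q + 31 = 31 + 2*Q)
R = -1687 (R = -16*95 - (31 + 2*68) = -1520 - (31 + 136) = -1520 - 1*167 = -1520 - 167 = -1687)
(R + 31570) + 20452 = (-1687 + 31570) + 20452 = 29883 + 20452 = 50335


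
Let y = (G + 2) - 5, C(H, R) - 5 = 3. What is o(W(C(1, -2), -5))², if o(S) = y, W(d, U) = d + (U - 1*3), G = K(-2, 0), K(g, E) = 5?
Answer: 4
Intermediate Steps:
G = 5
C(H, R) = 8 (C(H, R) = 5 + 3 = 8)
W(d, U) = -3 + U + d (W(d, U) = d + (U - 3) = d + (-3 + U) = -3 + U + d)
y = 2 (y = (5 + 2) - 5 = 7 - 5 = 2)
o(S) = 2
o(W(C(1, -2), -5))² = 2² = 4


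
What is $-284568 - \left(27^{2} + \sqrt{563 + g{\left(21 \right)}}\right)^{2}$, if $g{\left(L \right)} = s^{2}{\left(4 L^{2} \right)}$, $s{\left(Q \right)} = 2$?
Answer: $-816576 - 13122 \sqrt{7} \approx -8.5129 \cdot 10^{5}$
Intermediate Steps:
$g{\left(L \right)} = 4$ ($g{\left(L \right)} = 2^{2} = 4$)
$-284568 - \left(27^{2} + \sqrt{563 + g{\left(21 \right)}}\right)^{2} = -284568 - \left(27^{2} + \sqrt{563 + 4}\right)^{2} = -284568 - \left(729 + \sqrt{567}\right)^{2} = -284568 - \left(729 + 9 \sqrt{7}\right)^{2}$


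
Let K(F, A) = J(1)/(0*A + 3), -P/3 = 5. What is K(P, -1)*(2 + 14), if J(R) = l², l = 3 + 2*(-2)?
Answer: 16/3 ≈ 5.3333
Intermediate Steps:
l = -1 (l = 3 - 4 = -1)
J(R) = 1 (J(R) = (-1)² = 1)
P = -15 (P = -3*5 = -15)
K(F, A) = ⅓ (K(F, A) = 1/(0*A + 3) = 1/(0 + 3) = 1/3 = 1*(⅓) = ⅓)
K(P, -1)*(2 + 14) = (2 + 14)/3 = (⅓)*16 = 16/3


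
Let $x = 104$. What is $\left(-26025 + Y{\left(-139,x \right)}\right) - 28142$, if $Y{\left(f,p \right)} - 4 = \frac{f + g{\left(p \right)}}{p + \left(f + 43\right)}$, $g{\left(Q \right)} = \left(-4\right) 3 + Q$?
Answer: $- \frac{433351}{8} \approx -54169.0$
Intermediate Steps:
$g{\left(Q \right)} = -12 + Q$
$Y{\left(f,p \right)} = 4 + \frac{-12 + f + p}{43 + f + p}$ ($Y{\left(f,p \right)} = 4 + \frac{f + \left(-12 + p\right)}{p + \left(f + 43\right)} = 4 + \frac{-12 + f + p}{p + \left(43 + f\right)} = 4 + \frac{-12 + f + p}{43 + f + p}$)
$\left(-26025 + Y{\left(-139,x \right)}\right) - 28142 = \left(-26025 + \frac{5 \left(32 - 139 + 104\right)}{43 - 139 + 104}\right) - 28142 = \left(-26025 + 5 \cdot \frac{1}{8} \left(-3\right)\right) - 28142 = \left(-26025 - \frac{15}{8}\right) - 28142 = - \frac{208215}{8} - 28142 = - \frac{433351}{8}$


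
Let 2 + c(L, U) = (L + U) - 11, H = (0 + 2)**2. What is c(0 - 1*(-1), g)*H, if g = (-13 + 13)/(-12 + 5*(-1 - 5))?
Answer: -48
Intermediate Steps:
H = 4 (H = 2**2 = 4)
g = 0 (g = 0/(-12 + 5*(-6)) = 0/(-12 - 30) = 0/(-42) = 0*(-1/42) = 0)
c(L, U) = -13 + L + U (c(L, U) = -2 + ((L + U) - 11) = -2 + (-11 + L + U) = -13 + L + U)
c(0 - 1*(-1), g)*H = (-13 + (0 - 1*(-1)) + 0)*4 = (-13 + (0 + 1) + 0)*4 = (-13 + 1 + 0)*4 = -12*4 = -48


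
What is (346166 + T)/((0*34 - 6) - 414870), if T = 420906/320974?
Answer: -55555353295/66582204612 ≈ -0.83439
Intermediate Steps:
T = 210453/160487 (T = 420906*(1/320974) = 210453/160487 ≈ 1.3113)
(346166 + T)/((0*34 - 6) - 414870) = (346166 + 210453/160487)/((0*34 - 6) - 414870) = 55555353295/(160487*((0 - 6) - 414870)) = 55555353295/(160487*(-6 - 414870)) = (55555353295/160487)/(-414876) = (55555353295/160487)*(-1/414876) = -55555353295/66582204612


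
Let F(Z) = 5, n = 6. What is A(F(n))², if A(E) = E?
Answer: 25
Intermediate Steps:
A(F(n))² = 5² = 25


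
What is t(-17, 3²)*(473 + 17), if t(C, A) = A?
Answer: 4410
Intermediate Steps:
t(-17, 3²)*(473 + 17) = 3²*(473 + 17) = 9*490 = 4410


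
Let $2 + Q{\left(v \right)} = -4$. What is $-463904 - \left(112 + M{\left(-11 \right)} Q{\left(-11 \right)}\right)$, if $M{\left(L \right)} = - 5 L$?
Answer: $-463686$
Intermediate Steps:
$Q{\left(v \right)} = -6$ ($Q{\left(v \right)} = -2 - 4 = -6$)
$-463904 - \left(112 + M{\left(-11 \right)} Q{\left(-11 \right)}\right) = -463904 - \left(112 + \left(-5\right) \left(-11\right) \left(-6\right)\right) = -463904 - \left(112 + 55 \left(-6\right)\right) = -463904 - \left(112 - 330\right) = -463904 - -218 = -463904 + 218 = -463686$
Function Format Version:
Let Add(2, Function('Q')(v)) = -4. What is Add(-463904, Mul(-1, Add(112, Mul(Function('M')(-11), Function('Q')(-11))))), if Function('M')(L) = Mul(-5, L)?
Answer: -463686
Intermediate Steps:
Function('Q')(v) = -6 (Function('Q')(v) = Add(-2, -4) = -6)
Add(-463904, Mul(-1, Add(112, Mul(Function('M')(-11), Function('Q')(-11))))) = Add(-463904, Mul(-1, Add(112, Mul(Mul(-5, -11), -6)))) = Add(-463904, Mul(-1, Add(112, Mul(55, -6)))) = Add(-463904, Mul(-1, Add(112, -330))) = Add(-463904, Mul(-1, -218)) = Add(-463904, 218) = -463686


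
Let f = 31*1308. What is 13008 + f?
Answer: 53556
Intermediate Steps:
f = 40548
13008 + f = 13008 + 40548 = 53556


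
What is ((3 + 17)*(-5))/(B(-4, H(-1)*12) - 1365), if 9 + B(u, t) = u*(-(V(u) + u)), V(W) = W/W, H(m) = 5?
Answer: 50/693 ≈ 0.072150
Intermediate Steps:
V(W) = 1
B(u, t) = -9 + u*(-1 - u) (B(u, t) = -9 + u*(-(1 + u)) = -9 + u*(-1 - u))
((3 + 17)*(-5))/(B(-4, H(-1)*12) - 1365) = ((3 + 17)*(-5))/((-9 - 1*(-4) - 1*(-4)²) - 1365) = (20*(-5))/((-9 + 4 - 1*16) - 1365) = -100/((-9 + 4 - 16) - 1365) = -100/(-21 - 1365) = -100/(-1386) = -1/1386*(-100) = 50/693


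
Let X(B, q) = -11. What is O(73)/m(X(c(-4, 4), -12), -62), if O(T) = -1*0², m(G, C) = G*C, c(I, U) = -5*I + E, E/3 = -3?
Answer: 0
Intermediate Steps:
E = -9 (E = 3*(-3) = -9)
c(I, U) = -9 - 5*I (c(I, U) = -5*I - 9 = -9 - 5*I)
m(G, C) = C*G
O(T) = 0 (O(T) = -1*0 = 0)
O(73)/m(X(c(-4, 4), -12), -62) = 0/((-62*(-11))) = 0/682 = 0*(1/682) = 0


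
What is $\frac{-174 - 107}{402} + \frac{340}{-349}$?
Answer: $- \frac{234749}{140298} \approx -1.6732$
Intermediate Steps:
$\frac{-174 - 107}{402} + \frac{340}{-349} = \left(-281\right) \frac{1}{402} + 340 \left(- \frac{1}{349}\right) = - \frac{281}{402} - \frac{340}{349} = - \frac{234749}{140298}$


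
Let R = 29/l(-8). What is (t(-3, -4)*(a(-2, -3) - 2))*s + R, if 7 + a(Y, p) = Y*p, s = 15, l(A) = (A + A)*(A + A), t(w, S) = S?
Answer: 46109/256 ≈ 180.11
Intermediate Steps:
l(A) = 4*A**2 (l(A) = (2*A)*(2*A) = 4*A**2)
R = 29/256 (R = 29/((4*(-8)**2)) = 29/((4*64)) = 29/256 ≈ 0.11328)
a(Y, p) = -7 + Y*p
(t(-3, -4)*(a(-2, -3) - 2))*s + R = -4*((-7 - 2*(-3)) - 2)*15 + 29/256 = -4*((-7 + 6) - 2)*15 + 29/256 = -4*(-1 - 2)*15 + 29/256 = -4*(-3)*15 + 29/256 = 12*15 + 29/256 = 180 + 29/256 = 46109/256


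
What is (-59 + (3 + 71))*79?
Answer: 1185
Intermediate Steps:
(-59 + (3 + 71))*79 = (-59 + 74)*79 = 15*79 = 1185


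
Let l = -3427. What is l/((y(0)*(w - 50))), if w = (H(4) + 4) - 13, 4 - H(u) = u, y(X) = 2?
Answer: 3427/118 ≈ 29.042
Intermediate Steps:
H(u) = 4 - u
w = -9 (w = ((4 - 1*4) + 4) - 13 = ((4 - 4) + 4) - 13 = (0 + 4) - 13 = 4 - 13 = -9)
l/((y(0)*(w - 50))) = -3427*1/(2*(-9 - 50)) = -3427/(2*(-59)) = -3427/(-118) = -3427*(-1/118) = 3427/118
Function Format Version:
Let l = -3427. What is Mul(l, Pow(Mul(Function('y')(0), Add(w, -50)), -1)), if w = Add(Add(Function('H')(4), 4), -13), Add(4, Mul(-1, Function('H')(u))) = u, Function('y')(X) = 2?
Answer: Rational(3427, 118) ≈ 29.042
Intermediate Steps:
Function('H')(u) = Add(4, Mul(-1, u))
w = -9 (w = Add(Add(Add(4, Mul(-1, 4)), 4), -13) = Add(Add(Add(4, -4), 4), -13) = Add(Add(0, 4), -13) = Add(4, -13) = -9)
Mul(l, Pow(Mul(Function('y')(0), Add(w, -50)), -1)) = Mul(-3427, Pow(Mul(2, Add(-9, -50)), -1)) = Mul(-3427, Pow(Mul(2, -59), -1)) = Mul(-3427, Pow(-118, -1)) = Mul(-3427, Rational(-1, 118)) = Rational(3427, 118)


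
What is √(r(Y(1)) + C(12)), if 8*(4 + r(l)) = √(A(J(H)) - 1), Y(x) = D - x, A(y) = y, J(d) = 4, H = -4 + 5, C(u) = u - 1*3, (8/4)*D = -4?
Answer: √(80 + 2*√3)/4 ≈ 2.2840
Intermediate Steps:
D = -2 (D = (½)*(-4) = -2)
C(u) = -3 + u (C(u) = u - 3 = -3 + u)
H = 1
Y(x) = -2 - x
r(l) = -4 + √3/8 (r(l) = -4 + √(4 - 1)/8 = -4 + √3/8)
√(r(Y(1)) + C(12)) = √((-4 + √3/8) + (-3 + 12)) = √((-4 + √3/8) + 9) = √(5 + √3/8)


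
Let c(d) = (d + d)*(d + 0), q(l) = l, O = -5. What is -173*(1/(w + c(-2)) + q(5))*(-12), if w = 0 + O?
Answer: 11072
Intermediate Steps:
w = -5 (w = 0 - 5 = -5)
c(d) = 2*d**2 (c(d) = (2*d)*d = 2*d**2)
-173*(1/(w + c(-2)) + q(5))*(-12) = -173*(1/(-5 + 2*(-2)**2) + 5)*(-12) = -173*(1/(-5 + 2*4) + 5)*(-12) = -173*(1/(-5 + 8) + 5)*(-12) = -173*(1/3 + 5)*(-12) = -2768*(-12)/3 = -173*(-64) = 11072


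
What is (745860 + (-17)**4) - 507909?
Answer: 321472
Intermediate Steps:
(745860 + (-17)**4) - 507909 = (745860 + 83521) - 507909 = 829381 - 507909 = 321472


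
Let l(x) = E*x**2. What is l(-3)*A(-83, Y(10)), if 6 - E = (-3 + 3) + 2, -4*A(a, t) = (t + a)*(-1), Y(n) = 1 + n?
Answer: -648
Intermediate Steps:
A(a, t) = a/4 + t/4 (A(a, t) = -(t + a)*(-1)/4 = -(a + t)*(-1)/4 = -(-a - t)/4 = a/4 + t/4)
E = 4 (E = 6 - ((-3 + 3) + 2) = 6 - (0 + 2) = 6 - 1*2 = 6 - 2 = 4)
l(x) = 4*x**2
l(-3)*A(-83, Y(10)) = (4*(-3)**2)*((1/4)*(-83) + (1 + 10)/4) = (4*9)*(-83/4 + (1/4)*11) = 36*(-83/4 + 11/4) = 36*(-18) = -648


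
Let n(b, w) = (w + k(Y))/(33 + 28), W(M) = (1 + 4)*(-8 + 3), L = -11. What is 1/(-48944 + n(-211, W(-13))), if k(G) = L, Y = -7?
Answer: -61/2985620 ≈ -2.0431e-5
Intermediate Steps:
k(G) = -11
W(M) = -25 (W(M) = 5*(-5) = -25)
n(b, w) = -11/61 + w/61 (n(b, w) = (w - 11)/(33 + 28) = (-11 + w)/61 = (-11 + w)*(1/61) = -11/61 + w/61)
1/(-48944 + n(-211, W(-13))) = 1/(-48944 + (-11/61 + (1/61)*(-25))) = 1/(-48944 + (-11/61 - 25/61)) = 1/(-48944 - 36/61) = 1/(-2985620/61) = -61/2985620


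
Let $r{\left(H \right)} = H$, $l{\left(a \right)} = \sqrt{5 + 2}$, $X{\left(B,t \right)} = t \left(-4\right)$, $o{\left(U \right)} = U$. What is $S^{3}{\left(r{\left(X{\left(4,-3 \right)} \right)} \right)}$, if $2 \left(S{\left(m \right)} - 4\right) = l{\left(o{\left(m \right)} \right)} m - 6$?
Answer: $757 + 1530 \sqrt{7} \approx 4805.0$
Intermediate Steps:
$X{\left(B,t \right)} = - 4 t$
$l{\left(a \right)} = \sqrt{7}$
$S{\left(m \right)} = 1 + \frac{m \sqrt{7}}{2}$ ($S{\left(m \right)} = 4 + \frac{\sqrt{7} m - 6}{2} = 4 + \frac{m \sqrt{7} - 6}{2} = 4 + \frac{-6 + m \sqrt{7}}{2} = 4 + \left(-3 + \frac{m \sqrt{7}}{2}\right) = 1 + \frac{m \sqrt{7}}{2}$)
$S^{3}{\left(r{\left(X{\left(4,-3 \right)} \right)} \right)} = \left(1 + \frac{\left(-4\right) \left(-3\right) \sqrt{7}}{2}\right)^{3} = \left(1 + \frac{1}{2} \cdot 12 \sqrt{7}\right)^{3} = \left(1 + 6 \sqrt{7}\right)^{3}$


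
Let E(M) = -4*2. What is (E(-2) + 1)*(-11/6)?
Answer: 77/6 ≈ 12.833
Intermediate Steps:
E(M) = -8
(E(-2) + 1)*(-11/6) = (-8 + 1)*(-11/6) = -(-77)/6 = -7*(-11/6) = 77/6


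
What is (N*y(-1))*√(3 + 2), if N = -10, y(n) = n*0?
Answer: 0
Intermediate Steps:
y(n) = 0
(N*y(-1))*√(3 + 2) = (-10*0)*√(3 + 2) = 0*√5 = 0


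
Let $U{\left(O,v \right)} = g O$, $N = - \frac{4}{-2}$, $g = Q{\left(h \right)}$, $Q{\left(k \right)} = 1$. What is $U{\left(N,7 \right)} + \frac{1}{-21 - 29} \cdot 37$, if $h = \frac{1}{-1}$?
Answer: $\frac{63}{50} \approx 1.26$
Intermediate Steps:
$h = -1$
$g = 1$
$N = 2$ ($N = \left(-4\right) \left(- \frac{1}{2}\right) = 2$)
$U{\left(O,v \right)} = O$ ($U{\left(O,v \right)} = 1 O = O$)
$U{\left(N,7 \right)} + \frac{1}{-21 - 29} \cdot 37 = 2 + \frac{1}{-21 - 29} \cdot 37 = 2 + \frac{1}{-50} \cdot 37 = 2 - \frac{37}{50} = \frac{63}{50}$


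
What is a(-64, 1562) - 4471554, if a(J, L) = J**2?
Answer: -4467458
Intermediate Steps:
a(-64, 1562) - 4471554 = (-64)**2 - 4471554 = 4096 - 4471554 = -4467458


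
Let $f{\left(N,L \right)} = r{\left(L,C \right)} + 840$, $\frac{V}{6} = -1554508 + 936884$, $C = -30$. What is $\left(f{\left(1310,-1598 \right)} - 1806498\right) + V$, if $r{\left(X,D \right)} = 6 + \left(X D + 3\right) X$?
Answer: $-82124310$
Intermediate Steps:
$V = -3705744$ ($V = 6 \left(-1554508 + 936884\right) = 6 \left(-617624\right) = -3705744$)
$r{\left(X,D \right)} = 6 + X \left(3 + D X\right)$ ($r{\left(X,D \right)} = 6 + \left(D X + 3\right) X = 6 + \left(3 + D X\right) X = 6 + X \left(3 + D X\right)$)
$f{\left(N,L \right)} = 846 - 30 L^{2} + 3 L$ ($f{\left(N,L \right)} = \left(6 + 3 L - 30 L^{2}\right) + 840 = \left(6 - 30 L^{2} + 3 L\right) + 840 = 846 - 30 L^{2} + 3 L$)
$\left(f{\left(1310,-1598 \right)} - 1806498\right) + V = \left(\left(846 - 30 \left(-1598\right)^{2} + 3 \left(-1598\right)\right) - 1806498\right) - 3705744 = \left(\left(846 - 76608120 - 4794\right) - 1806498\right) - 3705744 = \left(-76612068 - 1806498\right) - 3705744 = -78418566 - 3705744 = -82124310$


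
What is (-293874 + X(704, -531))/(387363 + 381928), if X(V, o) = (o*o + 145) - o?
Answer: -11237/769291 ≈ -0.014607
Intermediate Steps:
X(V, o) = 145 + o**2 - o (X(V, o) = (o**2 + 145) - o = (145 + o**2) - o = 145 + o**2 - o)
(-293874 + X(704, -531))/(387363 + 381928) = (-293874 + (145 + (-531)**2 - 1*(-531)))/(387363 + 381928) = (-293874 + (145 + 281961 + 531))/769291 = (-293874 + 282637)*(1/769291) = -11237*1/769291 = -11237/769291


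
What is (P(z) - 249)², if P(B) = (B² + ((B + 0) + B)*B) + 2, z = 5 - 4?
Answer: 59536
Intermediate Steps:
z = 1
P(B) = 2 + 3*B² (P(B) = (B² + (B + B)*B) + 2 = (B² + (2*B)*B) + 2 = (B² + 2*B²) + 2 = 3*B² + 2 = 2 + 3*B²)
(P(z) - 249)² = ((2 + 3*1²) - 249)² = ((2 + 3*1) - 249)² = ((2 + 3) - 249)² = (5 - 249)² = (-244)² = 59536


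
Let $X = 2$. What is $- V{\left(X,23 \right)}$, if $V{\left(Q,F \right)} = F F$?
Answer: $-529$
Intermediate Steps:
$V{\left(Q,F \right)} = F^{2}$
$- V{\left(X,23 \right)} = - 23^{2} = \left(-1\right) 529 = -529$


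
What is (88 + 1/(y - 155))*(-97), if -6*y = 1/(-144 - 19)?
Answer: -1293868838/151589 ≈ -8535.4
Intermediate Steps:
y = 1/978 (y = -1/(6*(-144 - 19)) = -⅙/(-163) = -⅙*(-1/163) = 1/978 ≈ 0.0010225)
(88 + 1/(y - 155))*(-97) = (88 + 1/(1/978 - 155))*(-97) = (88 + 1/(-151589/978))*(-97) = (88 - 978/151589)*(-97) = (13338854/151589)*(-97) = -1293868838/151589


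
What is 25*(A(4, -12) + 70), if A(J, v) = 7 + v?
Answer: 1625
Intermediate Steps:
25*(A(4, -12) + 70) = 25*((7 - 12) + 70) = 25*(-5 + 70) = 25*65 = 1625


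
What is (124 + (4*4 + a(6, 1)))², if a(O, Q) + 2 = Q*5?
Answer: 20449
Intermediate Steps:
a(O, Q) = -2 + 5*Q (a(O, Q) = -2 + Q*5 = -2 + 5*Q)
(124 + (4*4 + a(6, 1)))² = (124 + (4*4 + (-2 + 5*1)))² = (124 + (16 + (-2 + 5)))² = (124 + (16 + 3))² = (124 + 19)² = 143² = 20449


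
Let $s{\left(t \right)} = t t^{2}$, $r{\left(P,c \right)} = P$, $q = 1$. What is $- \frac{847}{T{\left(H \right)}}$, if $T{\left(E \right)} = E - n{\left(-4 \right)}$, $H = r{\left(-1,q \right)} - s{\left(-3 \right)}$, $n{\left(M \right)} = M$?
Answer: $- \frac{847}{30} \approx -28.233$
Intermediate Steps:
$s{\left(t \right)} = t^{3}$
$H = 26$ ($H = -1 - \left(-3\right)^{3} = -1 - -27 = -1 + 27 = 26$)
$T{\left(E \right)} = 4 + E$ ($T{\left(E \right)} = E - -4 = E + 4 = 4 + E$)
$- \frac{847}{T{\left(H \right)}} = - \frac{847}{4 + 26} = - \frac{847}{30}$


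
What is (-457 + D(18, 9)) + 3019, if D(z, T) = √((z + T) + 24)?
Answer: 2562 + √51 ≈ 2569.1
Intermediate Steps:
D(z, T) = √(24 + T + z) (D(z, T) = √((T + z) + 24) = √(24 + T + z))
(-457 + D(18, 9)) + 3019 = (-457 + √(24 + 9 + 18)) + 3019 = (-457 + √51) + 3019 = 2562 + √51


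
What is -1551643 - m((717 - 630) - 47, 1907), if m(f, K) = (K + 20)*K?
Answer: -5226432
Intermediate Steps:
m(f, K) = K*(20 + K) (m(f, K) = (20 + K)*K = K*(20 + K))
-1551643 - m((717 - 630) - 47, 1907) = -1551643 - 1907*(20 + 1907) = -1551643 - 1907*1927 = -1551643 - 1*3674789 = -1551643 - 3674789 = -5226432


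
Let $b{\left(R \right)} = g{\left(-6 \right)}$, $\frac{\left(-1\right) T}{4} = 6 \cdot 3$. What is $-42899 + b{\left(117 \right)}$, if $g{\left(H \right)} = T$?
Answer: $-42971$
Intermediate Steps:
$T = -72$ ($T = - 4 \cdot 6 \cdot 3 = \left(-4\right) 18 = -72$)
$g{\left(H \right)} = -72$
$b{\left(R \right)} = -72$
$-42899 + b{\left(117 \right)} = -42899 - 72 = -42971$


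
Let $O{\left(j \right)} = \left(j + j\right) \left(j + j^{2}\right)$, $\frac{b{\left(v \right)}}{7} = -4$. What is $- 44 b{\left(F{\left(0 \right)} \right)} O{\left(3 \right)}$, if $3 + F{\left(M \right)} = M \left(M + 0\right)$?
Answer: $88704$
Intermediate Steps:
$F{\left(M \right)} = -3 + M^{2}$ ($F{\left(M \right)} = -3 + M \left(M + 0\right) = -3 + M M = -3 + M^{2}$)
$b{\left(v \right)} = -28$ ($b{\left(v \right)} = 7 \left(-4\right) = -28$)
$O{\left(j \right)} = 2 j \left(j + j^{2}\right)$
$- 44 b{\left(F{\left(0 \right)} \right)} O{\left(3 \right)} = \left(-44\right) \left(-28\right) 2 \cdot 3^{2} \left(1 + 3\right) = 1232 \cdot 2 \cdot 9 \cdot 4 = 1232 \cdot 72 = 88704$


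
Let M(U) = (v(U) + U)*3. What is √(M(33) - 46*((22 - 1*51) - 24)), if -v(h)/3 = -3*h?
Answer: 2*√857 ≈ 58.549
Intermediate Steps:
v(h) = 9*h (v(h) = -(-9)*h = 9*h)
M(U) = 30*U (M(U) = (9*U + U)*3 = (10*U)*3 = 30*U)
√(M(33) - 46*((22 - 1*51) - 24)) = √(30*33 - 46*((22 - 1*51) - 24)) = √(990 - 46*((22 - 51) - 24)) = √(990 - 46*(-29 - 24)) = √(990 - 46*(-53)) = √(990 + 2438) = √3428 = 2*√857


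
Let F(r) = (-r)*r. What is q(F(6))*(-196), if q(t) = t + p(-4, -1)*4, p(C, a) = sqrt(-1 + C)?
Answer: 7056 - 784*I*sqrt(5) ≈ 7056.0 - 1753.1*I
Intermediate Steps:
F(r) = -r**2
q(t) = t + 4*I*sqrt(5) (q(t) = t + sqrt(-1 - 4)*4 = t + sqrt(-5)*4 = t + (I*sqrt(5))*4 = t + 4*I*sqrt(5))
q(F(6))*(-196) = (-1*6**2 + 4*I*sqrt(5))*(-196) = (-1*36 + 4*I*sqrt(5))*(-196) = (-36 + 4*I*sqrt(5))*(-196) = 7056 - 784*I*sqrt(5)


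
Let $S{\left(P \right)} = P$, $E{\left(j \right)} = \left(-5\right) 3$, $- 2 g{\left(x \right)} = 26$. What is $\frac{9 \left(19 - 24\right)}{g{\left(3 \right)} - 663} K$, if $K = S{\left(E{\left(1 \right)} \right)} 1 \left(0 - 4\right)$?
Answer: $\frac{675}{169} \approx 3.9941$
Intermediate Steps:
$g{\left(x \right)} = -13$ ($g{\left(x \right)} = \left(- \frac{1}{2}\right) 26 = -13$)
$E{\left(j \right)} = -15$
$K = 60$ ($K = \left(-15\right) 1 \left(0 - 4\right) = \left(-15\right) \left(-4\right) = 60$)
$\frac{9 \left(19 - 24\right)}{g{\left(3 \right)} - 663} K = \frac{9 \left(19 - 24\right)}{-13 - 663} \cdot 60 = \frac{9 \left(-5\right)}{-676} \cdot 60 = \left(-45\right) \left(- \frac{1}{676}\right) 60 = \frac{45}{676} \cdot 60 = \frac{675}{169}$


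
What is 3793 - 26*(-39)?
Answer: 4807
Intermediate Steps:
3793 - 26*(-39) = 3793 - 1*(-1014) = 3793 + 1014 = 4807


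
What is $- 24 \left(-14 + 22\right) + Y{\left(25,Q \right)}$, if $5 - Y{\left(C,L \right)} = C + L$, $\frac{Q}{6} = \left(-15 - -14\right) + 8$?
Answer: $-254$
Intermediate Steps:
$Q = 42$ ($Q = 6 \left(\left(-15 - -14\right) + 8\right) = 6 \left(\left(-15 + 14\right) + 8\right) = 6 \left(-1 + 8\right) = 6 \cdot 7 = 42$)
$Y{\left(C,L \right)} = 5 - C - L$ ($Y{\left(C,L \right)} = 5 - \left(C + L\right) = 5 - C - L$)
$- 24 \left(-14 + 22\right) + Y{\left(25,Q \right)} = - 24 \left(-14 + 22\right) - 62 = \left(-24\right) 8 - 62 = -192 - 62 = -254$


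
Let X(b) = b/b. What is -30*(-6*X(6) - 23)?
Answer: 870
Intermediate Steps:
X(b) = 1
-30*(-6*X(6) - 23) = -30*(-6*1 - 23) = -30*(-6 - 23) = -30*(-29) = 870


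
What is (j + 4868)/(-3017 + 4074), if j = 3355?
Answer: 8223/1057 ≈ 7.7796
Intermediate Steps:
(j + 4868)/(-3017 + 4074) = (3355 + 4868)/(-3017 + 4074) = 8223/1057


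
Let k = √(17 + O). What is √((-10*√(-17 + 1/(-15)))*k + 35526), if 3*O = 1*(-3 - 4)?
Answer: √(319734 - 192*I*√55)/3 ≈ 188.48 - 0.4197*I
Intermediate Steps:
O = -7/3 (O = (1*(-3 - 4))/3 = (1*(-7))/3 = (⅓)*(-7) = -7/3 ≈ -2.3333)
k = 2*√33/3 (k = √(17 - 7/3) = √(44/3) = 2*√33/3 ≈ 3.8297)
√((-10*√(-17 + 1/(-15)))*k + 35526) = √((-10*√(-17 + 1/(-15)))*(2*√33/3) + 35526) = √((-10*√(-17 - 1/15))*(2*√33/3) + 35526) = √((-32*I*√15/3)*(2*√33/3) + 35526) = √(-64*I*√55/3 + 35526) = √(35526 - 64*I*√55/3)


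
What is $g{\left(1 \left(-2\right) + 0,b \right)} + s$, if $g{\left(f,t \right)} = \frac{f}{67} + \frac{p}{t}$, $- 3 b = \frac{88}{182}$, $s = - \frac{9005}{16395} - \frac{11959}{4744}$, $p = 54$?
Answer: $- \frac{3876654552173}{11464459512} \approx -338.15$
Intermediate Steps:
$s = - \frac{47757505}{15555576}$ ($s = \left(-9005\right) \frac{1}{16395} - \frac{11959}{4744} = - \frac{1801}{3279} - \frac{11959}{4744} = - \frac{47757505}{15555576} \approx -3.0701$)
$b = - \frac{44}{273}$ ($b = - \frac{88 \cdot \frac{1}{182}}{3} = \left(- \frac{1}{3}\right) \frac{44}{91} = - \frac{44}{273} \approx -0.16117$)
$g{\left(f,t \right)} = \frac{54}{t} + \frac{f}{67}$ ($g{\left(f,t \right)} = \frac{f}{67} + \frac{54}{t} = \frac{54}{t} + \frac{f}{67}$)
$g{\left(1 \left(-2\right) + 0,b \right)} + s = \left(\frac{54}{- \frac{44}{273}} + \frac{1 \left(-2\right) + 0}{67}\right) - \frac{47757505}{15555576} = \left(54 \left(- \frac{273}{44}\right) + \frac{-2 + 0}{67}\right) - \frac{47757505}{15555576} = \left(- \frac{7371}{22} + \frac{1}{67} \left(-2\right)\right) - \frac{47757505}{15555576} = \left(- \frac{7371}{22} - \frac{2}{67}\right) - \frac{47757505}{15555576} = - \frac{493901}{1474} - \frac{47757505}{15555576} = - \frac{3876654552173}{11464459512}$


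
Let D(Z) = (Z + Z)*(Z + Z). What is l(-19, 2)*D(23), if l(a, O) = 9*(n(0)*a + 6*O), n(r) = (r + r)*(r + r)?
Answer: 228528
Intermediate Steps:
n(r) = 4*r² (n(r) = (2*r)*(2*r) = 4*r²)
D(Z) = 4*Z² (D(Z) = (2*Z)*(2*Z) = 4*Z²)
l(a, O) = 54*O (l(a, O) = 9*((4*0²)*a + 6*O) = 9*((4*0)*a + 6*O) = 9*(0*a + 6*O) = 9*(0 + 6*O) = 9*(6*O) = 54*O)
l(-19, 2)*D(23) = (54*2)*(4*23²) = 108*(4*529) = 108*2116 = 228528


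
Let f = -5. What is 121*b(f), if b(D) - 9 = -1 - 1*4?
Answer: 484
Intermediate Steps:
b(D) = 4 (b(D) = 9 + (-1 - 1*4) = 9 + (-1 - 4) = 9 - 5 = 4)
121*b(f) = 121*4 = 484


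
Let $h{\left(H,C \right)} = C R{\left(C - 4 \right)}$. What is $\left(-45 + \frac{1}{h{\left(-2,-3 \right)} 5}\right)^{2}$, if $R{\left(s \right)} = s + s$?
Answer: $\frac{89283601}{44100} \approx 2024.6$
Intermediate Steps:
$R{\left(s \right)} = 2 s$
$h{\left(H,C \right)} = C \left(-8 + 2 C\right)$ ($h{\left(H,C \right)} = C 2 \left(C - 4\right) = C 2 \left(-4 + C\right) = C \left(-8 + 2 C\right)$)
$\left(-45 + \frac{1}{h{\left(-2,-3 \right)} 5}\right)^{2} = \left(-45 + \frac{1}{2 \left(-3\right) \left(-4 - 3\right) 5}\right)^{2} = \left(-45 + \frac{1}{2 \left(-3\right) \left(-7\right) 5}\right)^{2} = \left(-45 + \frac{1}{42 \cdot 5}\right)^{2} = \left(-45 + \frac{1}{210}\right)^{2} = \left(- \frac{9449}{210}\right)^{2} = \frac{89283601}{44100}$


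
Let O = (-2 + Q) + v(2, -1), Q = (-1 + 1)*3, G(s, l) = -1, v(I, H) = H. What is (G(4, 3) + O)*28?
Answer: -112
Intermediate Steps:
Q = 0 (Q = 0*3 = 0)
O = -3 (O = (-2 + 0) - 1 = -2 - 1 = -3)
(G(4, 3) + O)*28 = (-1 - 3)*28 = -4*28 = -112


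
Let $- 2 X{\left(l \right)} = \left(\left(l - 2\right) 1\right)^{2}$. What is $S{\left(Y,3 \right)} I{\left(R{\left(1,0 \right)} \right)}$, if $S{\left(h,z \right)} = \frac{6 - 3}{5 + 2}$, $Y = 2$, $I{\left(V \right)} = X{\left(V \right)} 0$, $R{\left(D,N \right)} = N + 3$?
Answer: $0$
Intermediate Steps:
$R{\left(D,N \right)} = 3 + N$
$X{\left(l \right)} = - \frac{\left(-2 + l\right)^{2}}{2}$ ($X{\left(l \right)} = - \frac{\left(\left(l - 2\right) 1\right)^{2}}{2} = - \frac{\left(\left(-2 + l\right) 1\right)^{2}}{2} = - \frac{\left(-2 + l\right)^{2}}{2}$)
$I{\left(V \right)} = 0$ ($I{\left(V \right)} = - \frac{\left(-2 + V\right)^{2}}{2} \cdot 0 = 0$)
$S{\left(h,z \right)} = \frac{3}{7}$
$S{\left(Y,3 \right)} I{\left(R{\left(1,0 \right)} \right)} = \frac{3}{7} \cdot 0 = 0$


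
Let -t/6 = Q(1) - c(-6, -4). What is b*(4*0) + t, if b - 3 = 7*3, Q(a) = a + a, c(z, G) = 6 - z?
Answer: 60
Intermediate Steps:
Q(a) = 2*a
t = 60 (t = -6*(2*1 - (6 - 1*(-6))) = -6*(2 - (6 + 6)) = -6*(2 - 1*12) = -6*(2 - 12) = -6*(-10) = 60)
b = 24 (b = 3 + 7*3 = 3 + 21 = 24)
b*(4*0) + t = 24*(4*0) + 60 = 24*0 + 60 = 0 + 60 = 60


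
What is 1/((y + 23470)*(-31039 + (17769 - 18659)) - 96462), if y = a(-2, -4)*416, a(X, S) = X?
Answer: -1/722905164 ≈ -1.3833e-9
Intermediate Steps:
y = -832 (y = -2*416 = -832)
1/((y + 23470)*(-31039 + (17769 - 18659)) - 96462) = 1/((-832 + 23470)*(-31039 + (17769 - 18659)) - 96462) = 1/(22638*(-31039 - 890) - 96462) = 1/(22638*(-31929) - 96462) = 1/(-722808702 - 96462) = 1/(-722905164) = -1/722905164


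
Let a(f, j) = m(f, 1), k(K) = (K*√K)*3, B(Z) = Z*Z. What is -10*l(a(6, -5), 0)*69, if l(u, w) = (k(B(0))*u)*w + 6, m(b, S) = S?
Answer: -4140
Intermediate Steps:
B(Z) = Z²
k(K) = 3*K^(3/2) (k(K) = K^(3/2)*3 = 3*K^(3/2))
a(f, j) = 1
l(u, w) = 6 (l(u, w) = ((3*(0²)^(3/2))*u)*w + 6 = ((3*0^(3/2))*u)*w + 6 = ((3*0)*u)*w + 6 = (0*u)*w + 6 = 0*w + 6 = 0 + 6 = 6)
-10*l(a(6, -5), 0)*69 = -10*6*69 = -60*69 = -4140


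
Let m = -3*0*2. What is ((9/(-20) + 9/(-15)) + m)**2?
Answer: 441/400 ≈ 1.1025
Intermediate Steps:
m = 0 (m = 0*2 = 0)
((9/(-20) + 9/(-15)) + m)**2 = ((9/(-20) + 9/(-15)) + 0)**2 = ((9*(-1/20) + 9*(-1/15)) + 0)**2 = ((-9/20 - 3/5) + 0)**2 = (-21/20 + 0)**2 = (-21/20)**2 = 441/400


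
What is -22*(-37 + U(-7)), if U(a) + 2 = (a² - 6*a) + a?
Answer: -990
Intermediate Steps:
U(a) = -2 + a² - 5*a (U(a) = -2 + ((a² - 6*a) + a) = -2 + (a² - 5*a) = -2 + a² - 5*a)
-22*(-37 + U(-7)) = -22*(-37 + (-2 + (-7)² - 5*(-7))) = -22*(-37 + (-2 + 49 + 35)) = -22*(-37 + 82) = -22*45 = -990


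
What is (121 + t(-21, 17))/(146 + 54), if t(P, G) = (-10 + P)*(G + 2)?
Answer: -117/50 ≈ -2.3400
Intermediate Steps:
t(P, G) = (-10 + P)*(2 + G)
(121 + t(-21, 17))/(146 + 54) = (121 + (-20 - 10*17 + 2*(-21) + 17*(-21)))/(146 + 54) = (121 + (-20 - 170 - 42 - 357))/200 = (121 - 589)*(1/200) = -468*1/200 = -117/50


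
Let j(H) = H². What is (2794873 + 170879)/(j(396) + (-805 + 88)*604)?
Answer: -247146/23021 ≈ -10.736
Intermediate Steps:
(2794873 + 170879)/(j(396) + (-805 + 88)*604) = (2794873 + 170879)/(396² + (-805 + 88)*604) = 2965752/(156816 - 717*604) = 2965752/(156816 - 433068) = 2965752/(-276252) = 2965752*(-1/276252) = -247146/23021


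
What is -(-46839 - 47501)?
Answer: 94340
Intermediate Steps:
-(-46839 - 47501) = -1*(-94340) = 94340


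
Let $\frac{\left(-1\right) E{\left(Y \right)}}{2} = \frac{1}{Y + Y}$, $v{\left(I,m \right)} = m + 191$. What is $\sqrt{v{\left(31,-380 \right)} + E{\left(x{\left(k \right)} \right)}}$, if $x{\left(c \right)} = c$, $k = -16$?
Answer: $\frac{i \sqrt{3023}}{4} \approx 13.745 i$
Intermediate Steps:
$v{\left(I,m \right)} = 191 + m$
$E{\left(Y \right)} = - \frac{1}{Y}$ ($E{\left(Y \right)} = - \frac{2}{Y + Y} = - \frac{2}{2 Y} = - 2 \frac{1}{2 Y} = - \frac{1}{Y}$)
$\sqrt{v{\left(31,-380 \right)} + E{\left(x{\left(k \right)} \right)}} = \sqrt{\left(191 - 380\right) - \frac{1}{-16}} = \sqrt{-189 - - \frac{1}{16}} = \sqrt{-189 + \frac{1}{16}} = \sqrt{- \frac{3023}{16}} = \frac{i \sqrt{3023}}{4}$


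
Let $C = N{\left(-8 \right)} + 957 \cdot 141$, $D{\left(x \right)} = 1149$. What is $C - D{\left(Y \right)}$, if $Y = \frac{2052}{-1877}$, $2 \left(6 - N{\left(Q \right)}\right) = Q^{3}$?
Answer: $134050$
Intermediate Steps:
$N{\left(Q \right)} = 6 - \frac{Q^{3}}{2}$
$Y = - \frac{2052}{1877}$ ($Y = 2052 \left(- \frac{1}{1877}\right) = - \frac{2052}{1877} \approx -1.0932$)
$C = 135199$ ($C = \left(6 - \frac{\left(-8\right)^{3}}{2}\right) + 957 \cdot 141 = \left(6 - -256\right) + 134937 = \left(6 + 256\right) + 134937 = 262 + 134937 = 135199$)
$C - D{\left(Y \right)} = 135199 - 1149 = 134050$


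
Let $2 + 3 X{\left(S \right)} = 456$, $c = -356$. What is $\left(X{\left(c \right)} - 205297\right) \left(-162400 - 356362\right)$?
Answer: $\frac{319265328994}{3} \approx 1.0642 \cdot 10^{11}$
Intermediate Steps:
$X{\left(S \right)} = \frac{454}{3}$ ($X{\left(S \right)} = - \frac{2}{3} + \frac{1}{3} \cdot 456 = - \frac{2}{3} + 152 = \frac{454}{3}$)
$\left(X{\left(c \right)} - 205297\right) \left(-162400 - 356362\right) = \left(\frac{454}{3} - 205297\right) \left(-162400 - 356362\right) = \left(- \frac{615437}{3}\right) \left(-518762\right) = \frac{319265328994}{3}$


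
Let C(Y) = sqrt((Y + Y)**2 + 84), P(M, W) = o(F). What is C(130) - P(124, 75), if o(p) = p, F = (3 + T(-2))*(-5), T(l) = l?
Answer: 5 + 2*sqrt(16921) ≈ 265.16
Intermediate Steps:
F = -5 (F = (3 - 2)*(-5) = 1*(-5) = -5)
P(M, W) = -5
C(Y) = sqrt(84 + 4*Y**2) (C(Y) = sqrt((2*Y)**2 + 84) = sqrt(4*Y**2 + 84) = sqrt(84 + 4*Y**2))
C(130) - P(124, 75) = 2*sqrt(21 + 130**2) - 1*(-5) = 2*sqrt(21 + 16900) + 5 = 2*sqrt(16921) + 5 = 5 + 2*sqrt(16921)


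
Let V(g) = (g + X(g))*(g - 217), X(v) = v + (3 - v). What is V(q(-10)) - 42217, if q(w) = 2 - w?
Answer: -45292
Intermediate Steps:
X(v) = 3
V(g) = (-217 + g)*(3 + g) (V(g) = (g + 3)*(g - 217) = (3 + g)*(-217 + g) = (-217 + g)*(3 + g))
V(q(-10)) - 42217 = (-651 + (2 - 1*(-10))² - 214*(2 - 1*(-10))) - 42217 = (-651 + (2 + 10)² - 214*(2 + 10)) - 42217 = (-651 + 12² - 214*12) - 42217 = (-651 + 144 - 2568) - 42217 = -3075 - 42217 = -45292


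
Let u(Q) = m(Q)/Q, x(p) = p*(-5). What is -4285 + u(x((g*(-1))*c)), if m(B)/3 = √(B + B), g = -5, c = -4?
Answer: -4285 + 3*√2/10 ≈ -4284.6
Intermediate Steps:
m(B) = 3*√2*√B (m(B) = 3*√(B + B) = 3*√(2*B) = 3*(√2*√B) = 3*√2*√B)
x(p) = -5*p
u(Q) = 3*√2/√Q (u(Q) = (3*√2*√Q)/Q = 3*√2/√Q)
-4285 + u(x((g*(-1))*c)) = -4285 + 3*√2/√(-5*(-5*(-1))*(-4)) = -4285 + 3*√2/√(-25*(-4)) = -4285 + 3*√2/√(-5*(-20)) = -4285 + 3*√2/√100 = -4285 + 3*√2*(⅒) = -4285 + 3*√2/10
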